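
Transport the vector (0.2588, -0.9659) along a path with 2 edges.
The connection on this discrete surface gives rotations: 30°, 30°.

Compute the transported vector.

Total rotation: 30° + 30° = 60°. Final vector: (0.9659, -0.2588)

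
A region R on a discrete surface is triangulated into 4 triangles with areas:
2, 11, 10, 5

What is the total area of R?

2 + 11 + 10 + 5 = 28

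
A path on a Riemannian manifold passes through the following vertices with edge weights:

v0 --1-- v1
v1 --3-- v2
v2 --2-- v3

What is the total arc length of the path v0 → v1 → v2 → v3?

Arc length = 1 + 3 + 2 = 6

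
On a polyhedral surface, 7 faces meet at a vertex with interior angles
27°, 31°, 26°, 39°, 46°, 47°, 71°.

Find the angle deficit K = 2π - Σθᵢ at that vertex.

Sum of angles = 287°. K = 360° - 287° = 73° = 73π/180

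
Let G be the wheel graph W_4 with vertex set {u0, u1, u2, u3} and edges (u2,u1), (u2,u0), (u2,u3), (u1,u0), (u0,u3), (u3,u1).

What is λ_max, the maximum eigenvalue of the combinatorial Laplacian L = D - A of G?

The wheel W_4 is the join K_1 ∨ C_3 (a hub joined to every vertex of a cycle of length 3). For a join G ∨ H (G on p vertices, H on q vertices) the Laplacian spectrum is 0, p+q, the eigenvalues of L(G) other than one 0 each shifted by +q, and the eigenvalues of L(H) other than one 0 each shifted by +p. With G = K_1 (p = 1, nothing left after dropping its 0) and H = C_3 (q = 3, eigenvalues 2 − 2cos(2πk/3), k = 0, …, 2; drop k = 0), the spectrum of W_4 is 0, 4, and 1 + (2 − 2cos(2πk/3)) = 3 − 2cos(2πk/3) for k = 1, …, 2:
k=1: 3 − 2cos(2π/3) = 4.0; k=2: 3 − 2cos(4π/3) = 4.0.
Laplacian eigenvalues: [0.0, 4.0, 4.0, 4.0]. Largest eigenvalue (spectral radius) = 4.0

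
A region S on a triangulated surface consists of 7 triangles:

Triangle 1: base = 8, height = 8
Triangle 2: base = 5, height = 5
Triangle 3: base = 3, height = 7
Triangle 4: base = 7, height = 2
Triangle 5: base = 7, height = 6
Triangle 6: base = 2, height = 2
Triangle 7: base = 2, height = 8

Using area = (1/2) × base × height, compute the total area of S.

(1/2)×8×8 + (1/2)×5×5 + (1/2)×3×7 + (1/2)×7×2 + (1/2)×7×6 + (1/2)×2×2 + (1/2)×2×8 = 93.0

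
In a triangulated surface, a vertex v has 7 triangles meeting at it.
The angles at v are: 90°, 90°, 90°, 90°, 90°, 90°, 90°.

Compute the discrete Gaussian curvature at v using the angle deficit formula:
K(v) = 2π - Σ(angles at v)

Sum of angles = 630°. K = 360° - 630° = -270° = -3π/2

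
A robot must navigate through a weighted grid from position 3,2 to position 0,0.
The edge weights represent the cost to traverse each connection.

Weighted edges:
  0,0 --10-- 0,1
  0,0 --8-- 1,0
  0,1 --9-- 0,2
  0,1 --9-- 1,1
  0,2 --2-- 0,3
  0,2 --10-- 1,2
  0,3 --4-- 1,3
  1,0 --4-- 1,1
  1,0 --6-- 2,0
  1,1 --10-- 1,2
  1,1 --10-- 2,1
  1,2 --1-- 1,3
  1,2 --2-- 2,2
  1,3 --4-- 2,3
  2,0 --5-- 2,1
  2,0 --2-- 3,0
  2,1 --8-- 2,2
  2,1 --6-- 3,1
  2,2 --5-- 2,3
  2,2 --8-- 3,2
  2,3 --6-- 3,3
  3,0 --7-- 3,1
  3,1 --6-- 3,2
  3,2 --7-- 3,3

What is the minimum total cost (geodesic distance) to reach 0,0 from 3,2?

Shortest path: 3,2 → 3,1 → 3,0 → 2,0 → 1,0 → 0,0, total weight = 29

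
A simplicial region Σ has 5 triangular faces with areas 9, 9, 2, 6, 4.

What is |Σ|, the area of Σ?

9 + 9 + 2 + 6 + 4 = 30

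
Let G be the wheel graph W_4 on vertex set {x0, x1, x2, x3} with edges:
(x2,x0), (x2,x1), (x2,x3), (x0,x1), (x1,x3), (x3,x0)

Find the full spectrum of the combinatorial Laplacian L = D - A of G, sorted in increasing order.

The wheel W_4 is the join K_1 ∨ C_3 (a hub joined to every vertex of a cycle of length 3). For a join G ∨ H (G on p vertices, H on q vertices) the Laplacian spectrum is 0, p+q, the eigenvalues of L(G) other than one 0 each shifted by +q, and the eigenvalues of L(H) other than one 0 each shifted by +p. With G = K_1 (p = 1, nothing left after dropping its 0) and H = C_3 (q = 3, eigenvalues 2 − 2cos(2πk/3), k = 0, …, 2; drop k = 0), the spectrum of W_4 is 0, 4, and 1 + (2 − 2cos(2πk/3)) = 3 − 2cos(2πk/3) for k = 1, …, 2:
k=1: 3 − 2cos(2π/3) = 4.0; k=2: 3 − 2cos(4π/3) = 4.0.
Laplacian eigenvalues (increasing order): [0.0, 4.0, 4.0, 4.0]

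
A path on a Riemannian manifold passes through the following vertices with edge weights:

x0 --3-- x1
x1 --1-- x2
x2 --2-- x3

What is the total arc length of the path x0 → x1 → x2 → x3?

Arc length = 3 + 1 + 2 = 6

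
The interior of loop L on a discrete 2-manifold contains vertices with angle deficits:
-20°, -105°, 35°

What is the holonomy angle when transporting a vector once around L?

Holonomy = total enclosed curvature = (-20°) + (-105°) + 35° = -90°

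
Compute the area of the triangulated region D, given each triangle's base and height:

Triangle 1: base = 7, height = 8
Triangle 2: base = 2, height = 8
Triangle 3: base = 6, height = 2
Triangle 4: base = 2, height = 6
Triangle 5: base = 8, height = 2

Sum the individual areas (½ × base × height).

(1/2)×7×8 + (1/2)×2×8 + (1/2)×6×2 + (1/2)×2×6 + (1/2)×8×2 = 56.0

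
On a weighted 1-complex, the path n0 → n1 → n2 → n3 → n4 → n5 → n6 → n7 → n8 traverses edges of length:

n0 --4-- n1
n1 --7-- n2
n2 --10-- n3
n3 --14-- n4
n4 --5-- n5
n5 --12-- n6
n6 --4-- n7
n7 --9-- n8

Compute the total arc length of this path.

Arc length = 4 + 7 + 10 + 14 + 5 + 12 + 4 + 9 = 65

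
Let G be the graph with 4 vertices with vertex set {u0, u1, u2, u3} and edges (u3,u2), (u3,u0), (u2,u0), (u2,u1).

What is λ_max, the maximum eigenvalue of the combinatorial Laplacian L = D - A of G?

Degrees: deg(u0) = 2, deg(u1) = 1, deg(u2) = 3, deg(u3) = 2.
L = D − A with rows/columns ordered (u0, u1, u2, u3):
  [ 2,  0, -1, -1]
  [ 0,  1, -1,  0]
  [-1, -1,  3, -1]
  [-1,  0, -1,  2]
Characteristic polynomial: det(λI − L) = λ(λ − 1)(λ − 3)(λ − 4).
Roots: λ = 0; (λ − 1) = 0 ⇒ λ = 1; (λ − 3) = 0 ⇒ λ = 3; (λ − 4) = 0 ⇒ λ = 4.
(Check: the roots sum (with multiplicity) to 8, matching trace L = Σdeg = 2·4 = 8.)
Laplacian eigenvalues: [0.0, 1.0, 3.0, 4.0]. Largest eigenvalue (spectral radius) = 4.0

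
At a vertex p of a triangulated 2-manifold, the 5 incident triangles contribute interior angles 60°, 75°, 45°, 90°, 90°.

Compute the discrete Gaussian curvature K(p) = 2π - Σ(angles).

Sum of angles = 360°. K = 360° - 360° = 0°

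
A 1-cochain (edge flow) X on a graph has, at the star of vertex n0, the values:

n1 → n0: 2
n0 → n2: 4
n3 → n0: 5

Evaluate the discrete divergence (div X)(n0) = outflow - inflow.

Divergence = sum of outgoing flows = (-2) + 4 + (-5) = -3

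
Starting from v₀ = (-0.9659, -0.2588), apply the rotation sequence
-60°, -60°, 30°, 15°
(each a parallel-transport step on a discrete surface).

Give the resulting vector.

Total rotation: (-60°) + (-60°) + 30° + 15° = -75°. Final vector: (-0.5000, 0.8660)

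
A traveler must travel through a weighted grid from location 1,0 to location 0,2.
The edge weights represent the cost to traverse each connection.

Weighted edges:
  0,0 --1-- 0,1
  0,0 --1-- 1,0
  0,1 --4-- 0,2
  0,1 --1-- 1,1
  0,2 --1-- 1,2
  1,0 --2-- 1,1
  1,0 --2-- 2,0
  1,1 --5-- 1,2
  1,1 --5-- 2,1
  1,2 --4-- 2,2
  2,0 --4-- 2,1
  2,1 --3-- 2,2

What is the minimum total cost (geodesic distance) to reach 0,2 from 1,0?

Shortest path: 1,0 → 0,0 → 0,1 → 0,2, total weight = 6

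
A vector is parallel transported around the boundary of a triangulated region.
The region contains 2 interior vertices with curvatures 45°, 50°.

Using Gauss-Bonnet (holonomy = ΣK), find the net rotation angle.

Holonomy = total enclosed curvature = 45° + 50° = 95°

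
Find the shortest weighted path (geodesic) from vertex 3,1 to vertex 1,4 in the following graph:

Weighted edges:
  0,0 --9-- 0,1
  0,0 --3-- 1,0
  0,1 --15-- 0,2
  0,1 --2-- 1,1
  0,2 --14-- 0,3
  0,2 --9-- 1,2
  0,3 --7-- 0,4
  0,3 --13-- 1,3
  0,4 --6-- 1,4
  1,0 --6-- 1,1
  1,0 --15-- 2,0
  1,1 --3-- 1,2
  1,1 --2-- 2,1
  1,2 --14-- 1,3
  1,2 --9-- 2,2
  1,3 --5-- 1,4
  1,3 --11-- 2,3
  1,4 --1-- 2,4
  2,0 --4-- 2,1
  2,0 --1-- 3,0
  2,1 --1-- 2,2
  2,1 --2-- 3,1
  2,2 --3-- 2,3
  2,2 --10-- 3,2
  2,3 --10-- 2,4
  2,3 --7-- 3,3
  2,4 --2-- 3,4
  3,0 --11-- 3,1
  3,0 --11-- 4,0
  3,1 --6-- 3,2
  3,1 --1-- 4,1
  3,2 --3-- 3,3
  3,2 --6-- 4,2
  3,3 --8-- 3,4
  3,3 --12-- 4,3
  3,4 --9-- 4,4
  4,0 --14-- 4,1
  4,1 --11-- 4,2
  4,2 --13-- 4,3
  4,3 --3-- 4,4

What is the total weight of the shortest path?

Shortest path: 3,1 → 2,1 → 2,2 → 2,3 → 2,4 → 1,4, total weight = 17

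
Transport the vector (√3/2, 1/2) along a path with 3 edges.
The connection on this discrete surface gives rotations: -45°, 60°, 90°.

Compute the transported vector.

Total rotation: (-45°) + 60° + 90° = 105°. Final vector: (-0.7071, 0.7071)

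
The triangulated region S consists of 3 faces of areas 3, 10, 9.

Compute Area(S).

3 + 10 + 9 = 22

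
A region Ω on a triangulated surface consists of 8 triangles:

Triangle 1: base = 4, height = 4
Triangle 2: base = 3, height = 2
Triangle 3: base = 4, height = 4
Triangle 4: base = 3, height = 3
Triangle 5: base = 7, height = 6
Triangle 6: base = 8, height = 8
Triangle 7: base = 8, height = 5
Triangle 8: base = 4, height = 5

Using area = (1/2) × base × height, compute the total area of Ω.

(1/2)×4×4 + (1/2)×3×2 + (1/2)×4×4 + (1/2)×3×3 + (1/2)×7×6 + (1/2)×8×8 + (1/2)×8×5 + (1/2)×4×5 = 106.5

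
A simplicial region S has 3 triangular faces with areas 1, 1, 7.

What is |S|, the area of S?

1 + 1 + 7 = 9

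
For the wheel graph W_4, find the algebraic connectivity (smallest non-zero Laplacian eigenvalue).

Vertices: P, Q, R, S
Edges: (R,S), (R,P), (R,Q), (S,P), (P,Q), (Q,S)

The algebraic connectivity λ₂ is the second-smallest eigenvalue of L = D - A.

The wheel W_4 is the join K_1 ∨ C_3 (a hub joined to every vertex of a cycle of length 3). For a join G ∨ H (G on p vertices, H on q vertices) the Laplacian spectrum is 0, p+q, the eigenvalues of L(G) other than one 0 each shifted by +q, and the eigenvalues of L(H) other than one 0 each shifted by +p. With G = K_1 (p = 1, nothing left after dropping its 0) and H = C_3 (q = 3, eigenvalues 2 − 2cos(2πk/3), k = 0, …, 2; drop k = 0), the spectrum of W_4 is 0, 4, and 1 + (2 − 2cos(2πk/3)) = 3 − 2cos(2πk/3) for k = 1, …, 2:
k=1: 3 − 2cos(2π/3) = 4.0; k=2: 3 − 2cos(4π/3) = 4.0.
Laplacian eigenvalues: [0.0, 4.0, 4.0, 4.0]. Algebraic connectivity (smallest non-zero eigenvalue) = 4.0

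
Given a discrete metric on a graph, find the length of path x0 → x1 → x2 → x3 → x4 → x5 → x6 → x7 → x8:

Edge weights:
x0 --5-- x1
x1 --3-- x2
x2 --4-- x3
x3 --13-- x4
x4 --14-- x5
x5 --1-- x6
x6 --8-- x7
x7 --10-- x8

Arc length = 5 + 3 + 4 + 13 + 14 + 1 + 8 + 10 = 58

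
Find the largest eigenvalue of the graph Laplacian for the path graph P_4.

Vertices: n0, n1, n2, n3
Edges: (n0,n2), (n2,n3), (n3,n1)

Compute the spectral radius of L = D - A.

The path graph P_n has Laplacian eigenvalues λ_k = 2 − 2cos(kπ/n), k = 0, 1, …, n−1. Here n = 4:
k=0: 2 − 2cos(0) = 0.0; k=1: 2 − 2cos(π/4) = 0.5858; k=2: 2 − 2cos(π/2) = 2.0; k=3: 2 − 2cos(3π/4) = 3.4142.
Laplacian eigenvalues: [0.0, 0.5858, 2.0, 3.4142]. Largest eigenvalue (spectral radius) = 3.4142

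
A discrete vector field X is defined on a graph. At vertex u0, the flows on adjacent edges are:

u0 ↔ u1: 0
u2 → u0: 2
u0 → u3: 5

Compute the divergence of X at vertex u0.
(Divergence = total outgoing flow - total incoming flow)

Divergence = sum of outgoing flows = 0 + (-2) + 5 = 3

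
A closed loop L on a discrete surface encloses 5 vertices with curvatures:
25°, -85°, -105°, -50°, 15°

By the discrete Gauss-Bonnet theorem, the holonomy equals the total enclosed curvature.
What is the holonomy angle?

Holonomy = total enclosed curvature = 25° + (-85°) + (-105°) + (-50°) + 15° = -200°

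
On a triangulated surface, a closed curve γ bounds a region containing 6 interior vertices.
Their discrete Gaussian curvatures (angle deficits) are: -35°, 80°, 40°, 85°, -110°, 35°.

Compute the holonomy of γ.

Holonomy = total enclosed curvature = (-35°) + 80° + 40° + 85° + (-110°) + 35° = 95°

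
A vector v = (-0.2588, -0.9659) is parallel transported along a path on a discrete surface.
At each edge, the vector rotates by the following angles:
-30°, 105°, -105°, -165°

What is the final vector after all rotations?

Total rotation: (-30°) + 105° + (-105°) + (-165°) = -195° ≡ 165° (mod 360°). Final vector: (0.5000, 0.8660)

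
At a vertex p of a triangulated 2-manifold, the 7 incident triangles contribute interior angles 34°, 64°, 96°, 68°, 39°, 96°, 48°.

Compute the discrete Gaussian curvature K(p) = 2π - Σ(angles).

Sum of angles = 445°. K = 360° - 445° = -85° = -17π/36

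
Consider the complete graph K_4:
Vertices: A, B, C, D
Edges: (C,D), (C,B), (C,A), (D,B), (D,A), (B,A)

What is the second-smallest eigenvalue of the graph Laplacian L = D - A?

For the complete graph K_n, L = nI − J (J = all-ones matrix). J has eigenvalues n (once, eigenvector 𝟙) and 0 (multiplicity n−1), so L has eigenvalues 0 (once) and n (multiplicity n−1). Here n = 4: eigenvalue 0 once and 4 with multiplicity 3.
Laplacian eigenvalues: [0.0, 4.0, 4.0, 4.0]. Algebraic connectivity (smallest non-zero eigenvalue) = 4.0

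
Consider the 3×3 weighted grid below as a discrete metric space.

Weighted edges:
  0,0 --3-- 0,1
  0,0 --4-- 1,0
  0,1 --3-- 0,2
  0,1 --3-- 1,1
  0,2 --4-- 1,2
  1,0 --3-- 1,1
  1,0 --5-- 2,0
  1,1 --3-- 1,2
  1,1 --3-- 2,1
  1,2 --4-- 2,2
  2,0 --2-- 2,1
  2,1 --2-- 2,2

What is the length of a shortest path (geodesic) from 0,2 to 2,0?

Shortest path: 0,2 → 0,1 → 1,1 → 2,1 → 2,0, total weight = 11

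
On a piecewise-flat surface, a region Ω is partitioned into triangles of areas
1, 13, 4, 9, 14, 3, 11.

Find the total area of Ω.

1 + 13 + 4 + 9 + 14 + 3 + 11 = 55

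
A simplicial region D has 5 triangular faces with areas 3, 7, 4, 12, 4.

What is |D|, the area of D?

3 + 7 + 4 + 12 + 4 = 30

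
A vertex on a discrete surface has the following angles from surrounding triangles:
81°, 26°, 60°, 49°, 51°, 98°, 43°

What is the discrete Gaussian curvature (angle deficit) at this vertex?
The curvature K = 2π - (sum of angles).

Sum of angles = 408°. K = 360° - 408° = -48° = -4π/15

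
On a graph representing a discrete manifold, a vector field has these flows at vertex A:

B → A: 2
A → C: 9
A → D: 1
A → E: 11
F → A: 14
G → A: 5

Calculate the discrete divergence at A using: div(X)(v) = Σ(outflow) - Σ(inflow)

Divergence = sum of outgoing flows = (-2) + 9 + 1 + 11 + (-14) + (-5) = 0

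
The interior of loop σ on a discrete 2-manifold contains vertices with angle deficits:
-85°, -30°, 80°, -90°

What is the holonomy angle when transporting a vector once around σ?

Holonomy = total enclosed curvature = (-85°) + (-30°) + 80° + (-90°) = -125°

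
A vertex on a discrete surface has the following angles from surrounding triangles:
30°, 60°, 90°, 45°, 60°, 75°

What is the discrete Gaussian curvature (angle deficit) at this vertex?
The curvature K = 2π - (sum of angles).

Sum of angles = 360°. K = 360° - 360° = 0° = 0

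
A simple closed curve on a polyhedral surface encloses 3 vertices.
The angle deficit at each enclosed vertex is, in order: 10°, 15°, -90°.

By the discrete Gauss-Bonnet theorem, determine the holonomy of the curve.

Holonomy = total enclosed curvature = 10° + 15° + (-90°) = -65°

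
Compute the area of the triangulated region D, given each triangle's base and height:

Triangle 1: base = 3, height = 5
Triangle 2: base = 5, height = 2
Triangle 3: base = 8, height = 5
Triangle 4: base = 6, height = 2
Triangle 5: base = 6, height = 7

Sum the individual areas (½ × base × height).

(1/2)×3×5 + (1/2)×5×2 + (1/2)×8×5 + (1/2)×6×2 + (1/2)×6×7 = 59.5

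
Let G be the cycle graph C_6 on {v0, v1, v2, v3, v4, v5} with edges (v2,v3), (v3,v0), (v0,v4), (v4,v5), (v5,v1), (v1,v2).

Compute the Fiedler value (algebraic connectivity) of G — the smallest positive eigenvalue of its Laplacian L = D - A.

The cycle graph C_n has Laplacian eigenvalues λ_k = 2 − 2cos(2πk/n), k = 0, 1, …, n−1. Here n = 6:
k=0: 2 − 2cos(0) = 0.0; k=1: 2 − 2cos(π/3) = 1.0; k=2: 2 − 2cos(2π/3) = 3.0; k=3: 2 − 2cos(π) = 4.0; k=4: 2 − 2cos(4π/3) = 3.0; k=5: 2 − 2cos(5π/3) = 1.0.
Laplacian eigenvalues: [0.0, 1.0, 1.0, 3.0, 3.0, 4.0]. Algebraic connectivity (smallest non-zero eigenvalue) = 1.0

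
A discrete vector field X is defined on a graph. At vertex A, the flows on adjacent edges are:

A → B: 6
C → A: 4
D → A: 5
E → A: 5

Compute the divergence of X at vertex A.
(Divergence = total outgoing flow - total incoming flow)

Divergence = sum of outgoing flows = 6 + (-4) + (-5) + (-5) = -8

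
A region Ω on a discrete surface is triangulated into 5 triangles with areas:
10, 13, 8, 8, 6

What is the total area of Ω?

10 + 13 + 8 + 8 + 6 = 45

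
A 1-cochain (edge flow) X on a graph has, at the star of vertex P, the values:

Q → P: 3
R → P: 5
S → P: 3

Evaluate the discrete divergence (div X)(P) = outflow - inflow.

Divergence = sum of outgoing flows = (-3) + (-5) + (-3) = -11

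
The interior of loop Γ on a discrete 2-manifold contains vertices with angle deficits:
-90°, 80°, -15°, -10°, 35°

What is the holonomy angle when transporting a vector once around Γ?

Holonomy = total enclosed curvature = (-90°) + 80° + (-15°) + (-10°) + 35° = 0°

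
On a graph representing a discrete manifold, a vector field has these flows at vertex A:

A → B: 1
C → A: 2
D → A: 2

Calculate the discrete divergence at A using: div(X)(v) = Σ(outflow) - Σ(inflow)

Divergence = sum of outgoing flows = 1 + (-2) + (-2) = -3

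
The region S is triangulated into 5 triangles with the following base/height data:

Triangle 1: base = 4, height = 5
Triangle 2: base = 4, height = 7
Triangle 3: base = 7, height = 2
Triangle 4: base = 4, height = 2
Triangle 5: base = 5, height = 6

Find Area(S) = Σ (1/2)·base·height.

(1/2)×4×5 + (1/2)×4×7 + (1/2)×7×2 + (1/2)×4×2 + (1/2)×5×6 = 50.0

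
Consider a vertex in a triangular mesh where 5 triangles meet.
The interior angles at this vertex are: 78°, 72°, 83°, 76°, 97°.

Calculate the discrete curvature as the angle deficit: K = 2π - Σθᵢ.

Sum of angles = 406°. K = 360° - 406° = -46° = -23π/90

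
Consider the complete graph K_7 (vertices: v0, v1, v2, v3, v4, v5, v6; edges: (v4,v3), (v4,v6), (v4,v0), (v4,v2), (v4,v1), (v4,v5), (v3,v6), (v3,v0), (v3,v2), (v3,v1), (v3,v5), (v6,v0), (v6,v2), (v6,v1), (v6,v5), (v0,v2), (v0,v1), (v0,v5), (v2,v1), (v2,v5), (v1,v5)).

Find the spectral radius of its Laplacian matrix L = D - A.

For the complete graph K_n, L = nI − J (J = all-ones matrix). J has eigenvalues n (once, eigenvector 𝟙) and 0 (multiplicity n−1), so L has eigenvalues 0 (once) and n (multiplicity n−1). Here n = 7: eigenvalue 0 once and 7 with multiplicity 6.
Laplacian eigenvalues: [0.0, 7.0, 7.0, 7.0, 7.0, 7.0, 7.0]. Largest eigenvalue (spectral radius) = 7.0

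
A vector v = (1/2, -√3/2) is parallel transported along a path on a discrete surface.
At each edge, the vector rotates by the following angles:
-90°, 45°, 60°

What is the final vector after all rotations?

Total rotation: (-90°) + 45° + 60° = 15°. Final vector: (0.7071, -0.7071)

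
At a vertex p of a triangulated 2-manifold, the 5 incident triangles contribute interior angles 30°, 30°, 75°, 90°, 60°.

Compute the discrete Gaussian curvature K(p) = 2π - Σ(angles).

Sum of angles = 285°. K = 360° - 285° = 75° = 5π/12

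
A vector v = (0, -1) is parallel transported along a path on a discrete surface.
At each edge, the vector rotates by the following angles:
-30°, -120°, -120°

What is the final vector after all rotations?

Total rotation: (-30°) + (-120°) + (-120°) = -270° ≡ 90° (mod 360°). Final vector: (1, 0)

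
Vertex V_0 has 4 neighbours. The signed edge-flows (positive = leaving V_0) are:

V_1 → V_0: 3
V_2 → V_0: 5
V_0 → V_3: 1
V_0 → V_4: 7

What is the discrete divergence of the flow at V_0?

Divergence = sum of outgoing flows = (-3) + (-5) + 1 + 7 = 0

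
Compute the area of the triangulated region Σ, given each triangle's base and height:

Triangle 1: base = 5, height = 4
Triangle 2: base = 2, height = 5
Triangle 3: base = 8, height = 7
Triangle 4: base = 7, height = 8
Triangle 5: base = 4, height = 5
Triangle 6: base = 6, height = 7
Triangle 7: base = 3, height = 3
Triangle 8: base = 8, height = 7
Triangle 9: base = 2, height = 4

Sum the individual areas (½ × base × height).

(1/2)×5×4 + (1/2)×2×5 + (1/2)×8×7 + (1/2)×7×8 + (1/2)×4×5 + (1/2)×6×7 + (1/2)×3×3 + (1/2)×8×7 + (1/2)×2×4 = 138.5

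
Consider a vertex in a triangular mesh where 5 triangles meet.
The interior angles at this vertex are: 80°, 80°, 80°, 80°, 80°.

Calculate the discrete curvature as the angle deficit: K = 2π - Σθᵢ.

Sum of angles = 400°. K = 360° - 400° = -40°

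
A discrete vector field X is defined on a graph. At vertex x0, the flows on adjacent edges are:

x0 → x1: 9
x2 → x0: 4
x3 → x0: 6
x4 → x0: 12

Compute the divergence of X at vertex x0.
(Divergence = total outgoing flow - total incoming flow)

Divergence = sum of outgoing flows = 9 + (-4) + (-6) + (-12) = -13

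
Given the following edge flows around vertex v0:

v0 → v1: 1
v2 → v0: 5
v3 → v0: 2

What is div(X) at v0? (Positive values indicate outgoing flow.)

Divergence = sum of outgoing flows = 1 + (-5) + (-2) = -6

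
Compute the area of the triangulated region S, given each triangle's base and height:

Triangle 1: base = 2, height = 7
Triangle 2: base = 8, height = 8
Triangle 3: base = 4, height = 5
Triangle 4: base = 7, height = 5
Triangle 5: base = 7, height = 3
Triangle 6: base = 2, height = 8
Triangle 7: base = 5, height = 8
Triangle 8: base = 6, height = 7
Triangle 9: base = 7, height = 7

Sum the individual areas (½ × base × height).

(1/2)×2×7 + (1/2)×8×8 + (1/2)×4×5 + (1/2)×7×5 + (1/2)×7×3 + (1/2)×2×8 + (1/2)×5×8 + (1/2)×6×7 + (1/2)×7×7 = 150.5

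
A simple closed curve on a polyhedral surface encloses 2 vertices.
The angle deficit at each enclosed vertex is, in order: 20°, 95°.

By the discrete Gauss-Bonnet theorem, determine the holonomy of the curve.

Holonomy = total enclosed curvature = 20° + 95° = 115°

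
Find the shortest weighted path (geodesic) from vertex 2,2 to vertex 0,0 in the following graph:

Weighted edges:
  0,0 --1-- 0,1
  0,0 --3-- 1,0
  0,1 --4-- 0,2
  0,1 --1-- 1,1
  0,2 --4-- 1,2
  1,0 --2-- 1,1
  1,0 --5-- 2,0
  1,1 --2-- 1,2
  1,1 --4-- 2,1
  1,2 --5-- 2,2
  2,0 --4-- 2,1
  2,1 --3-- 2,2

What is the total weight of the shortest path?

Shortest path: 2,2 → 2,1 → 1,1 → 0,1 → 0,0, total weight = 9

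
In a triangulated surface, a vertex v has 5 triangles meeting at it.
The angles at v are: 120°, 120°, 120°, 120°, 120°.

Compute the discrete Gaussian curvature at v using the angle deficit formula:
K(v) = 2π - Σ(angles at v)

Sum of angles = 600°. K = 360° - 600° = -240° = -4π/3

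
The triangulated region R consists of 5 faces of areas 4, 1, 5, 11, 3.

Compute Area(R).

4 + 1 + 5 + 11 + 3 = 24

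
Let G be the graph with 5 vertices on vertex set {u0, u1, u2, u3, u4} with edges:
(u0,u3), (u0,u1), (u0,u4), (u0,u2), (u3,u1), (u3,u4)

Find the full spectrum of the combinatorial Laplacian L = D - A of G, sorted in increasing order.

Degrees: deg(u0) = 4, deg(u1) = 2, deg(u2) = 1, deg(u3) = 3, deg(u4) = 2.
L = D − A with rows/columns ordered (u0, u1, u2, u3, u4):
  [ 4, -1, -1, -1, -1]
  [-1,  2,  0, -1,  0]
  [-1,  0,  1,  0,  0]
  [-1, -1,  0,  3, -1]
  [-1,  0,  0, -1,  2]
Characteristic polynomial: det(λI − L) = λ(λ − 1)(λ − 2)(λ − 4)(λ − 5).
Roots: λ = 0; (λ − 1) = 0 ⇒ λ = 1; (λ − 2) = 0 ⇒ λ = 2; (λ − 4) = 0 ⇒ λ = 4; (λ − 5) = 0 ⇒ λ = 5.
(Check: the roots sum (with multiplicity) to 12, matching trace L = Σdeg = 2·6 = 12.)
Laplacian eigenvalues (increasing order): [0.0, 1.0, 2.0, 4.0, 5.0]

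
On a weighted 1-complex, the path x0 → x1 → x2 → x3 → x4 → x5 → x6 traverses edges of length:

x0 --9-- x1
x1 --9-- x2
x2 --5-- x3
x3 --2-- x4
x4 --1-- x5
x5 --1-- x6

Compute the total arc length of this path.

Arc length = 9 + 9 + 5 + 2 + 1 + 1 = 27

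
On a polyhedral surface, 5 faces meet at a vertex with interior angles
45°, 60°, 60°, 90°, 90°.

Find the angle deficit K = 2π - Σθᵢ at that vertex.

Sum of angles = 345°. K = 360° - 345° = 15° = π/12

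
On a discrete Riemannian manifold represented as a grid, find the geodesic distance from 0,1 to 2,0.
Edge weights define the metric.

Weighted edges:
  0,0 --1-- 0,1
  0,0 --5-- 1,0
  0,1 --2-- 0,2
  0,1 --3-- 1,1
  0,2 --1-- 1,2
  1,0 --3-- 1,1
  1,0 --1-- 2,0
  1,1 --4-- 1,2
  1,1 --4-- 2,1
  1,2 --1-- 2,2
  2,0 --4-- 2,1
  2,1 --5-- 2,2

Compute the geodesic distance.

Shortest path: 0,1 → 0,0 → 1,0 → 2,0, total weight = 7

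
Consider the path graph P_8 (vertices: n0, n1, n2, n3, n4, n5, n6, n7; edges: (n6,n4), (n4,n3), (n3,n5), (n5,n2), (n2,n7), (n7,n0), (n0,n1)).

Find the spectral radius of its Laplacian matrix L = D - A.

The path graph P_n has Laplacian eigenvalues λ_k = 2 − 2cos(kπ/n), k = 0, 1, …, n−1. Here n = 8:
k=0: 2 − 2cos(0) = 0.0; k=1: 2 − 2cos(π/8) = 0.1522; k=2: 2 − 2cos(π/4) = 0.5858; k=3: 2 − 2cos(3π/8) = 1.2346; k=4: 2 − 2cos(π/2) = 2.0; k=5: 2 − 2cos(5π/8) = 2.7654; k=6: 2 − 2cos(3π/4) = 3.4142; k=7: 2 − 2cos(7π/8) = 3.8478.
Laplacian eigenvalues: [0.0, 0.1522, 0.5858, 1.2346, 2.0, 2.7654, 3.4142, 3.8478]. Largest eigenvalue (spectral radius) = 3.8478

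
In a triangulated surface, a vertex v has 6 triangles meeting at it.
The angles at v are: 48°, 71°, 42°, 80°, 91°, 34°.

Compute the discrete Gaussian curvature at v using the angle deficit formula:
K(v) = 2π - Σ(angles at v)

Sum of angles = 366°. K = 360° - 366° = -6° = -π/30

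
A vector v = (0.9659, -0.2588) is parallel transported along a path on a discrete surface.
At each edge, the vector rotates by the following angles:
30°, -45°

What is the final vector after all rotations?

Total rotation: 30° + (-45°) = -15°. Final vector: (0.8660, -0.5000)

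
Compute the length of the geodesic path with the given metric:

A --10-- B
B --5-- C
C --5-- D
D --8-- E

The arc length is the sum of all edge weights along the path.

Arc length = 10 + 5 + 5 + 8 = 28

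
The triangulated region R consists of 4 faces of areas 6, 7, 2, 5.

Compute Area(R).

6 + 7 + 2 + 5 = 20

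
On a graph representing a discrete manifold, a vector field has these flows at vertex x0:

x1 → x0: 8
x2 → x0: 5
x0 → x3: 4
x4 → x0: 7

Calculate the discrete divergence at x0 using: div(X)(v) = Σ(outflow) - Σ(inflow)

Divergence = sum of outgoing flows = (-8) + (-5) + 4 + (-7) = -16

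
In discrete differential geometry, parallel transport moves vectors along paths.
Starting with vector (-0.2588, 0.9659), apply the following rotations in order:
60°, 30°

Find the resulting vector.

Total rotation: 60° + 30° = 90°. Final vector: (-0.9659, -0.2588)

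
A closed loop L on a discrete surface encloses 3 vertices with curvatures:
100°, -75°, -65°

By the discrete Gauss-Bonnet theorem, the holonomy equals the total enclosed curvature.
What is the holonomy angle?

Holonomy = total enclosed curvature = 100° + (-75°) + (-65°) = -40°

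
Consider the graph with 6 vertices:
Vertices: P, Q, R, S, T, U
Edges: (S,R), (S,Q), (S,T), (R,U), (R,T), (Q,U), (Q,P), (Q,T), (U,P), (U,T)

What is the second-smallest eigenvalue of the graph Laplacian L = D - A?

Degrees: deg(P) = 2, deg(Q) = 4, deg(R) = 3, deg(S) = 3, deg(T) = 4, deg(U) = 4.
L = D − A with rows/columns ordered (P, Q, R, S, T, U):
  [ 2, -1,  0,  0,  0, -1]
  [-1,  4,  0, -1, -1, -1]
  [ 0,  0,  3, -1, -1, -1]
  [ 0, -1, -1,  3, -1,  0]
  [ 0, -1, -1, -1,  4, -1]
  [-1, -1, -1,  0, -1,  4]
Characteristic polynomial: det(λI − L) = λ(λ² − 7λ + 9)(λ² − 9λ + 19)(λ − 4).
Roots: λ = 0; (λ² − 7λ + 9) = 0 ⇒ λ = (7 ± √13)/2 ≈ 1.6972, 5.3028; (λ² − 9λ + 19) = 0 ⇒ λ = (9 ± √5)/2 ≈ 3.382, 5.618; (λ − 4) = 0 ⇒ λ = 4.
(Check: the roots sum (with multiplicity) to 20, matching trace L = Σdeg = 2·10 = 20.)
Laplacian eigenvalues: [0.0, 1.6972, 3.382, 4.0, 5.3028, 5.618]. Algebraic connectivity (smallest non-zero eigenvalue) = 1.6972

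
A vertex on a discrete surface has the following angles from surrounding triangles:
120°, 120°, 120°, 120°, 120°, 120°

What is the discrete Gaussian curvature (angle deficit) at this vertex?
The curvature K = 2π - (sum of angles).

Sum of angles = 720°. K = 360° - 720° = -360°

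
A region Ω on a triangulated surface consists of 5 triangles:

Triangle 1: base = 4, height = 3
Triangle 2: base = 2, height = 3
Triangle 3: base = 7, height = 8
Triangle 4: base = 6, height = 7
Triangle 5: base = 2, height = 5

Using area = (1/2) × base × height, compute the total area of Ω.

(1/2)×4×3 + (1/2)×2×3 + (1/2)×7×8 + (1/2)×6×7 + (1/2)×2×5 = 63.0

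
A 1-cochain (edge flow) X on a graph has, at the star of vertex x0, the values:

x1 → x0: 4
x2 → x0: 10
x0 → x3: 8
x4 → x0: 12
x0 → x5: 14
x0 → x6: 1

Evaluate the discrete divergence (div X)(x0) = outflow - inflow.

Divergence = sum of outgoing flows = (-4) + (-10) + 8 + (-12) + 14 + 1 = -3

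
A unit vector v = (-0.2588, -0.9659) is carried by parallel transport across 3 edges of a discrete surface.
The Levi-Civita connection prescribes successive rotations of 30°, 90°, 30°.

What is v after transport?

Total rotation: 30° + 90° + 30° = 150°. Final vector: (0.7071, 0.7071)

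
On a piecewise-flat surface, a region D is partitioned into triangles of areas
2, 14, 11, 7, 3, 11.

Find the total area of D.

2 + 14 + 11 + 7 + 3 + 11 = 48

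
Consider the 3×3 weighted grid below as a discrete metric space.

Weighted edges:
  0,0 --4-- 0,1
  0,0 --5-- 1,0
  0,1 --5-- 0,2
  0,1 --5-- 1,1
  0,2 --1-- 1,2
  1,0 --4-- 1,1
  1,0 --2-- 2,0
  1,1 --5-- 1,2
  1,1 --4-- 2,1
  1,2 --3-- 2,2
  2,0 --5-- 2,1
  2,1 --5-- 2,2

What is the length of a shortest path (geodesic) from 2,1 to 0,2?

Shortest path: 2,1 → 2,2 → 1,2 → 0,2, total weight = 9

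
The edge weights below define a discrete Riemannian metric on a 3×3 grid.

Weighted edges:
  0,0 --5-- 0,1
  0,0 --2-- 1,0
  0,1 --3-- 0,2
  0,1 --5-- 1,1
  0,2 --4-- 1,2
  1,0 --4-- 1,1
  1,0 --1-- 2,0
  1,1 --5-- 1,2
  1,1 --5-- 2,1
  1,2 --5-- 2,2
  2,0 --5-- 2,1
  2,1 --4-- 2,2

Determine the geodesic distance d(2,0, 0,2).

Shortest path: 2,0 → 1,0 → 0,0 → 0,1 → 0,2, total weight = 11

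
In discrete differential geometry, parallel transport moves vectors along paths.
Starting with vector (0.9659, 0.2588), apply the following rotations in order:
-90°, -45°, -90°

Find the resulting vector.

Total rotation: (-90°) + (-45°) + (-90°) = -225° ≡ 135° (mod 360°). Final vector: (-0.8660, 0.5000)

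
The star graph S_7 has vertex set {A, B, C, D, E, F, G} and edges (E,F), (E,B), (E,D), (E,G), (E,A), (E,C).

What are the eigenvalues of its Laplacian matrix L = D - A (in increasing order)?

The star S_7 is the complete bipartite graph K_{1,6} (one hub of degree 6, 6 leaves of degree 1). The Laplacian spectrum of K_{p,q} is 0, p (multiplicity q−1), q (multiplicity p−1), p+q. With p = 1, q = 6: 0 once, 1 with multiplicity 5, and 7 once. (Check: trace L = sum of degrees = 12 = 5·1 + 7.)
Laplacian eigenvalues (increasing order): [0.0, 1.0, 1.0, 1.0, 1.0, 1.0, 7.0]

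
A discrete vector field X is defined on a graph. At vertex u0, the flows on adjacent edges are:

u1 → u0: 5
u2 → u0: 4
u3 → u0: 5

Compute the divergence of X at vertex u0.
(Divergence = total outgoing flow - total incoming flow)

Divergence = sum of outgoing flows = (-5) + (-4) + (-5) = -14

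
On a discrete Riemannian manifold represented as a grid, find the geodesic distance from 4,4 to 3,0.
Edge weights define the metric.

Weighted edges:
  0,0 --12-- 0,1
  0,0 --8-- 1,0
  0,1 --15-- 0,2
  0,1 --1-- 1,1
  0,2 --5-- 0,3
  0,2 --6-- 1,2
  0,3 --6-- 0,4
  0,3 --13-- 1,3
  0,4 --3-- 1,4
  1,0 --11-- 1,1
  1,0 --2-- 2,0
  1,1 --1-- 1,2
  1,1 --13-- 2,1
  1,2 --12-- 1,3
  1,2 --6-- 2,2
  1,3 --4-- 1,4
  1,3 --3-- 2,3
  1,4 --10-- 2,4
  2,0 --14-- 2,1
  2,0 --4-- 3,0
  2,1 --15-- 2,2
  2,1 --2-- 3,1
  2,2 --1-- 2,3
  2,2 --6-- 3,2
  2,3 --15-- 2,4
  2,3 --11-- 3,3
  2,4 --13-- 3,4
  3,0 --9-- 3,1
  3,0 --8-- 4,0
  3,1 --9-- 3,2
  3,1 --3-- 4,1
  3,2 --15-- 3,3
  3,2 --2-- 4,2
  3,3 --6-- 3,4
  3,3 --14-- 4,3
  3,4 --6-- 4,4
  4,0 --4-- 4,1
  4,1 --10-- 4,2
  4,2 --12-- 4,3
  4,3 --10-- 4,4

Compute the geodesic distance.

Shortest path: 4,4 → 4,3 → 4,2 → 3,2 → 3,1 → 3,0, total weight = 42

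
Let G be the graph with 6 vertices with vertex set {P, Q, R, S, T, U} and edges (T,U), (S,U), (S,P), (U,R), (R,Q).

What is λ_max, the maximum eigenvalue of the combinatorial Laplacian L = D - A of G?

Degrees: deg(P) = 1, deg(Q) = 1, deg(R) = 2, deg(S) = 2, deg(T) = 1, deg(U) = 3.
L = D − A with rows/columns ordered (P, Q, R, S, T, U):
  [ 1,  0,  0, -1,  0,  0]
  [ 0,  1, -1,  0,  0,  0]
  [ 0, -1,  2,  0,  0, -1]
  [-1,  0,  0,  2,  0, -1]
  [ 0,  0,  0,  0,  1, -1]
  [ 0,  0, -1, -1, -1,  3]
Characteristic polynomial: det(λI − L) = λ(λ² − 3λ + 1)(λ² − 5λ + 3)(λ − 2).
Roots: λ = 0; (λ² − 3λ + 1) = 0 ⇒ λ = (3 ± √5)/2 ≈ 0.382, 2.618; (λ² − 5λ + 3) = 0 ⇒ λ = (5 ± √13)/2 ≈ 0.6972, 4.3028; (λ − 2) = 0 ⇒ λ = 2.
(Check: the roots sum (with multiplicity) to 10, matching trace L = Σdeg = 2·5 = 10.)
Laplacian eigenvalues: [0.0, 0.382, 0.6972, 2.0, 2.618, 4.3028]. Largest eigenvalue (spectral radius) = 4.3028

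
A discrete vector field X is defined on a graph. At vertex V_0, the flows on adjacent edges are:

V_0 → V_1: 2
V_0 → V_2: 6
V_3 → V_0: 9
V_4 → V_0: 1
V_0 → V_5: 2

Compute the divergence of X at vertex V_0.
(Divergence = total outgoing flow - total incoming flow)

Divergence = sum of outgoing flows = 2 + 6 + (-9) + (-1) + 2 = 0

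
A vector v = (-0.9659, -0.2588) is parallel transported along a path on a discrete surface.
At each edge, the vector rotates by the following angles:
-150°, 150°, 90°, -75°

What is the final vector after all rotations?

Total rotation: (-150°) + 150° + 90° + (-75°) = 15°. Final vector: (-0.8660, -0.5000)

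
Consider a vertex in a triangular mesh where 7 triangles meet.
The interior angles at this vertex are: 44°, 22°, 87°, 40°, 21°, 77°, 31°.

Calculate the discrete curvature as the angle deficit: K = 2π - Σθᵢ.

Sum of angles = 322°. K = 360° - 322° = 38° = 19π/90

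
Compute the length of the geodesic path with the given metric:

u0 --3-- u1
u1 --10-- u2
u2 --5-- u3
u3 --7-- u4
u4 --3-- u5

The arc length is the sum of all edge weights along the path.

Arc length = 3 + 10 + 5 + 7 + 3 = 28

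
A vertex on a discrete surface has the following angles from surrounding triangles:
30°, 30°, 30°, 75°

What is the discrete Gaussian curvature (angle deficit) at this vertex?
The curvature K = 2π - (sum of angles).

Sum of angles = 165°. K = 360° - 165° = 195°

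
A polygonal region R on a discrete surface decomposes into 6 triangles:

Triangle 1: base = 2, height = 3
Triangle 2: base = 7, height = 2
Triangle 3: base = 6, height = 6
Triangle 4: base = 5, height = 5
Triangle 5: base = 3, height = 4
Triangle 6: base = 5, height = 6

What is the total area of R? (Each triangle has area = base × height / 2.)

(1/2)×2×3 + (1/2)×7×2 + (1/2)×6×6 + (1/2)×5×5 + (1/2)×3×4 + (1/2)×5×6 = 61.5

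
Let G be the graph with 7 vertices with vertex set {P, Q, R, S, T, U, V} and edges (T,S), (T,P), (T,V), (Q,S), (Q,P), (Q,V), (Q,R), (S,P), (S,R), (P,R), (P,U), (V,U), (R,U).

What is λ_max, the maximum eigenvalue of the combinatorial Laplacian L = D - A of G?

Degrees: deg(P) = 5, deg(Q) = 4, deg(R) = 4, deg(S) = 4, deg(T) = 3, deg(U) = 3, deg(V) = 3.
L = D − A with rows/columns ordered (P, Q, R, S, T, U, V):
  [ 5, -1, -1, -1, -1, -1,  0]
  [-1,  4, -1, -1,  0,  0, -1]
  [-1, -1,  4, -1,  0, -1,  0]
  [-1, -1, -1,  4, -1,  0,  0]
  [-1,  0,  0, -1,  3,  0, -1]
  [-1,  0, -1,  0,  0,  3, -1]
  [ 0, -1,  0,  0, -1, -1,  3]
Characteristic polynomial: det(λI − L) = λ(λ² − 8λ + 14)²(λ² − 10λ + 23).
Roots: λ = 0; (λ² − 8λ + 14) = 0 ⇒ λ = 4 ± √2 ≈ 2.5858, 5.4142 (multiplicity 2); (λ² − 10λ + 23) = 0 ⇒ λ = 5 ± √2 ≈ 3.5858, 6.4142.
(Check: the roots sum (with multiplicity) to 26, matching trace L = Σdeg = 2·13 = 26.)
Laplacian eigenvalues: [0.0, 2.5858, 2.5858, 3.5858, 5.4142, 5.4142, 6.4142]. Largest eigenvalue (spectral radius) = 6.4142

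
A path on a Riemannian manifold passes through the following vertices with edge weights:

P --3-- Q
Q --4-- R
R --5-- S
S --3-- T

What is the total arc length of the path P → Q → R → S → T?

Arc length = 3 + 4 + 5 + 3 = 15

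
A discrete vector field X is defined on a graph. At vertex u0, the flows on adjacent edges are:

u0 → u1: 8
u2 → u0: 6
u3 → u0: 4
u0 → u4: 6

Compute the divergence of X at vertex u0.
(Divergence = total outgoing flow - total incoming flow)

Divergence = sum of outgoing flows = 8 + (-6) + (-4) + 6 = 4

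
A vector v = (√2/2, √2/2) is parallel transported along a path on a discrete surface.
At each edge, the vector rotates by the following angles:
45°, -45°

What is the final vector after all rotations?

Total rotation: 45° + (-45°) = 0°. Final vector: (0.7071, 0.7071)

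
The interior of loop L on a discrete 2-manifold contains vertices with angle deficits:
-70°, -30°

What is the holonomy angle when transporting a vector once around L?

Holonomy = total enclosed curvature = (-70°) + (-30°) = -100°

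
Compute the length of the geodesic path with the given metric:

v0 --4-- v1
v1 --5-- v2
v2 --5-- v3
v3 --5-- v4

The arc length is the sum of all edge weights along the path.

Arc length = 4 + 5 + 5 + 5 = 19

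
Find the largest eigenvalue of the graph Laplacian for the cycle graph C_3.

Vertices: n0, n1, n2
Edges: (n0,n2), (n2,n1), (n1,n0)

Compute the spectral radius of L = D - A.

The cycle graph C_n has Laplacian eigenvalues λ_k = 2 − 2cos(2πk/n), k = 0, 1, …, n−1. Here n = 3:
k=0: 2 − 2cos(0) = 0.0; k=1: 2 − 2cos(2π/3) = 3.0; k=2: 2 − 2cos(4π/3) = 3.0.
Laplacian eigenvalues: [0.0, 3.0, 3.0]. Largest eigenvalue (spectral radius) = 3.0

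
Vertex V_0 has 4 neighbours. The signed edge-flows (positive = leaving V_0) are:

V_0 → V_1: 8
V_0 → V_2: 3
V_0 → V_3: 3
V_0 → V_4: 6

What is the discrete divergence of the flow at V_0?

Divergence = sum of outgoing flows = 8 + 3 + 3 + 6 = 20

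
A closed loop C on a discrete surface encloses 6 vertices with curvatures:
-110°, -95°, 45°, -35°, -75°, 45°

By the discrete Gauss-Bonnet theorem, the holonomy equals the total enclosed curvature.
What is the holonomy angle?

Holonomy = total enclosed curvature = (-110°) + (-95°) + 45° + (-35°) + (-75°) + 45° = -225°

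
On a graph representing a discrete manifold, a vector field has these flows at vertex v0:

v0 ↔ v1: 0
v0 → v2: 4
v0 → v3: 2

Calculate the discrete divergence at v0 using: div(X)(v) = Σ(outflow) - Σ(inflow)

Divergence = sum of outgoing flows = 0 + 4 + 2 = 6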